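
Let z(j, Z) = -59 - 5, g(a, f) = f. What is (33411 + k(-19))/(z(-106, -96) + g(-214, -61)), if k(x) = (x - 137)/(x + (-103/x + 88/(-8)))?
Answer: -15605901/58375 ≈ -267.34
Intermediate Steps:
z(j, Z) = -64
k(x) = (-137 + x)/(-11 + x - 103/x) (k(x) = (-137 + x)/(x + (-103/x + 88*(-1/8))) = (-137 + x)/(x + (-103/x - 11)) = (-137 + x)/(x + (-11 - 103/x)) = (-137 + x)/(-11 + x - 103/x))
(33411 + k(-19))/(z(-106, -96) + g(-214, -61)) = (33411 - 19*(-137 - 19)/(-103 + (-19)**2 - 11*(-19)))/(-64 - 61) = (33411 - 19*(-156)/(-103 + 361 + 209))/(-125) = (33411 - 19*(-156)/467)*(-1/125) = (33411 - 19*1/467*(-156))*(-1/125) = (33411 + 2964/467)*(-1/125) = (15605901/467)*(-1/125) = -15605901/58375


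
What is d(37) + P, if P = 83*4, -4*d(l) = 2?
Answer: 663/2 ≈ 331.50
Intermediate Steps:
d(l) = -½ (d(l) = -¼*2 = -½)
P = 332
d(37) + P = -½ + 332 = 663/2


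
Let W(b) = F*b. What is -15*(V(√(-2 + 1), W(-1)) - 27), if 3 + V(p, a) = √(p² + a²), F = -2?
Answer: 450 - 15*√3 ≈ 424.02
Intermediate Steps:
W(b) = -2*b
V(p, a) = -3 + √(a² + p²) (V(p, a) = -3 + √(p² + a²) = -3 + √(a² + p²))
-15*(V(√(-2 + 1), W(-1)) - 27) = -15*((-3 + √((-2*(-1))² + (√(-2 + 1))²)) - 27) = -15*((-3 + √(2² + (√(-1))²)) - 27) = -15*((-3 + √(4 + I²)) - 27) = -15*((-3 + √(4 - 1)) - 27) = -15*((-3 + √3) - 27) = -15*(-30 + √3) = 450 - 15*√3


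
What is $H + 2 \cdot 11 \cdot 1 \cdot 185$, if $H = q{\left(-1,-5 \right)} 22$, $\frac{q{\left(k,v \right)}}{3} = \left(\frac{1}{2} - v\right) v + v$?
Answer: $1925$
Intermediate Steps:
$q{\left(k,v \right)} = 3 v + 3 v \left(\frac{1}{2} - v\right)$ ($q{\left(k,v \right)} = 3 \left(\left(\frac{1}{2} - v\right) v + v\right) = 3 \left(v \left(\frac{1}{2} - v\right) + v\right) = 3 \left(v + v \left(\frac{1}{2} - v\right)\right) = 3 v + 3 v \left(\frac{1}{2} - v\right)$)
$H = -2145$ ($H = \frac{3}{2} \left(-5\right) \left(3 - -10\right) 22 = \frac{3}{2} \left(-5\right) \left(3 + 10\right) 22 = \frac{3}{2} \left(-5\right) 13 \cdot 22 = \left(- \frac{195}{2}\right) 22 = -2145$)
$H + 2 \cdot 11 \cdot 1 \cdot 185 = -2145 + 2 \cdot 11 \cdot 1 \cdot 185 = -2145 + 22 \cdot 1 \cdot 185 = -2145 + 22 \cdot 185 = -2145 + 4070 = 1925$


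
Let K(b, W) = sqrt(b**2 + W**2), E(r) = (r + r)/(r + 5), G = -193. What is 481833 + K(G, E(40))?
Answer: 481833 + 5*sqrt(120697)/9 ≈ 4.8203e+5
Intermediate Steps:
E(r) = 2*r/(5 + r) (E(r) = (2*r)/(5 + r) = 2*r/(5 + r))
K(b, W) = sqrt(W**2 + b**2)
481833 + K(G, E(40)) = 481833 + sqrt((2*40/(5 + 40))**2 + (-193)**2) = 481833 + sqrt((2*40/45)**2 + 37249) = 481833 + sqrt((2*40*(1/45))**2 + 37249) = 481833 + sqrt((16/9)**2 + 37249) = 481833 + sqrt(256/81 + 37249) = 481833 + sqrt(3017425/81) = 481833 + 5*sqrt(120697)/9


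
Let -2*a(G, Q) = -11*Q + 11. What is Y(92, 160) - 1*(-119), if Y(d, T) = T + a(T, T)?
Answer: 2307/2 ≈ 1153.5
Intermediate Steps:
a(G, Q) = -11/2 + 11*Q/2 (a(G, Q) = -(-11*Q + 11)/2 = -(11 - 11*Q)/2 = -11/2 + 11*Q/2)
Y(d, T) = -11/2 + 13*T/2 (Y(d, T) = T + (-11/2 + 11*T/2) = -11/2 + 13*T/2)
Y(92, 160) - 1*(-119) = (-11/2 + (13/2)*160) - 1*(-119) = (-11/2 + 1040) + 119 = 2069/2 + 119 = 2307/2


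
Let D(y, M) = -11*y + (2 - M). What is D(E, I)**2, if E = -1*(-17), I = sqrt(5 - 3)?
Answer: (185 + sqrt(2))**2 ≈ 34750.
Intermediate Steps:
I = sqrt(2) ≈ 1.4142
E = 17
D(y, M) = 2 - M - 11*y
D(E, I)**2 = (2 - sqrt(2) - 11*17)**2 = (2 - sqrt(2) - 187)**2 = (-185 - sqrt(2))**2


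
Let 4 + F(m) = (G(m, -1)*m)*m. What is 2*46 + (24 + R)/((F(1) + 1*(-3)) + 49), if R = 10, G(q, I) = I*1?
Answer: 3806/41 ≈ 92.829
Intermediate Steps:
G(q, I) = I
F(m) = -4 - m² (F(m) = -4 + (-m)*m = -4 - m²)
2*46 + (24 + R)/((F(1) + 1*(-3)) + 49) = 2*46 + (24 + 10)/(((-4 - 1*1²) + 1*(-3)) + 49) = 92 + 34/(((-4 - 1*1) - 3) + 49) = 92 + 34/(((-4 - 1) - 3) + 49) = 92 + 34/((-5 - 3) + 49) = 92 + 34/(-8 + 49) = 92 + 34/41 = 3806/41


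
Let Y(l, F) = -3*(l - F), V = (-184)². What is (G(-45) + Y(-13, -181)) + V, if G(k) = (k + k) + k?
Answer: 33217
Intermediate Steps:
V = 33856
G(k) = 3*k (G(k) = 2*k + k = 3*k)
Y(l, F) = -3*l + 3*F
(G(-45) + Y(-13, -181)) + V = (3*(-45) + (-3*(-13) + 3*(-181))) + 33856 = (-135 + (39 - 543)) + 33856 = (-135 - 504) + 33856 = -639 + 33856 = 33217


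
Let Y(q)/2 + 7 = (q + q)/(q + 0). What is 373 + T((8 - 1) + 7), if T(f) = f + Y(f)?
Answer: 377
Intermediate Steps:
Y(q) = -10 (Y(q) = -14 + 2*((q + q)/(q + 0)) = -14 + 2*((2*q)/q) = -14 + 2*2 = -14 + 4 = -10)
T(f) = -10 + f (T(f) = f - 10 = -10 + f)
373 + T((8 - 1) + 7) = 373 + (-10 + ((8 - 1) + 7)) = 373 + (-10 + (7 + 7)) = 373 + (-10 + 14) = 373 + 4 = 377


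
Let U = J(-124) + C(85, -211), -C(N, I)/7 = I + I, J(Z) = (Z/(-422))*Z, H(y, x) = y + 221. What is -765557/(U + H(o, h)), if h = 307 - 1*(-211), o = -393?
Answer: -161532527/579314 ≈ -278.83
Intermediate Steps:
h = 518 (h = 307 + 211 = 518)
H(y, x) = 221 + y
J(Z) = -Z²/422 (J(Z) = (Z*(-1/422))*Z = (-Z/422)*Z = -Z²/422)
C(N, I) = -14*I (C(N, I) = -7*(I + I) = -14*I)
U = 615606/211 (U = -1/422*(-124)² - 14*(-211) = -1/422*15376 + 2954 = -7688/211 + 2954 = 615606/211 ≈ 2917.6)
-765557/(U + H(o, h)) = -765557/(615606/211 + (221 - 393)) = -765557/(615606/211 - 172) = -765557/579314/211 = -765557*211/579314 = -161532527/579314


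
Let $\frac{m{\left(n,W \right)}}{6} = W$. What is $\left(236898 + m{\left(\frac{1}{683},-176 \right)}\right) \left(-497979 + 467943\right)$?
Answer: $-7083750312$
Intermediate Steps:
$m{\left(n,W \right)} = 6 W$
$\left(236898 + m{\left(\frac{1}{683},-176 \right)}\right) \left(-497979 + 467943\right) = \left(236898 + 6 \left(-176\right)\right) \left(-497979 + 467943\right) = \left(236898 - 1056\right) \left(-30036\right) = 235842 \left(-30036\right) = -7083750312$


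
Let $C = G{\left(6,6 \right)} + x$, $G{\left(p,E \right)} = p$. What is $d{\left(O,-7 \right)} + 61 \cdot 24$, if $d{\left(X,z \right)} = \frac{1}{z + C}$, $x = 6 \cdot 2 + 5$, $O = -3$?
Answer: $\frac{23425}{16} \approx 1464.1$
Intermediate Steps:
$x = 17$ ($x = 12 + 5 = 17$)
$C = 23$ ($C = 6 + 17 = 23$)
$d{\left(X,z \right)} = \frac{1}{23 + z}$ ($d{\left(X,z \right)} = \frac{1}{z + 23} = \frac{1}{23 + z}$)
$d{\left(O,-7 \right)} + 61 \cdot 24 = \frac{1}{23 - 7} + 61 \cdot 24 = \frac{1}{16} + 1464 = \frac{23425}{16}$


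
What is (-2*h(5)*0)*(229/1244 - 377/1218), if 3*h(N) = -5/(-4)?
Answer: 0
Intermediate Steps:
h(N) = 5/12 (h(N) = (-5/(-4))/3 = (-5*(-¼))/3 = (⅓)*(5/4) = 5/12)
(-2*h(5)*0)*(229/1244 - 377/1218) = (-2*5/12*0)*(229/1244 - 377/1218) = (-⅚*0)*(229*(1/1244) - 377*1/1218) = 0*(229/1244 - 13/42) = 0*(-3277/26124) = 0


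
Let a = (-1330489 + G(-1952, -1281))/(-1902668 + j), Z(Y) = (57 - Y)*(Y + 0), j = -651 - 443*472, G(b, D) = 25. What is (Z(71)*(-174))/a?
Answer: 30446237395/110872 ≈ 2.7461e+5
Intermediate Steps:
j = -209747 (j = -651 - 209096 = -209747)
Z(Y) = Y*(57 - Y) (Z(Y) = (57 - Y)*Y = Y*(57 - Y))
a = 1330464/2112415 (a = (-1330489 + 25)/(-1902668 - 209747) = -1330464/(-2112415) = -1330464*(-1/2112415) = 1330464/2112415 ≈ 0.62983)
(Z(71)*(-174))/a = ((71*(57 - 1*71))*(-174))/(1330464/2112415) = ((71*(57 - 71))*(-174))*(2112415/1330464) = ((71*(-14))*(-174))*(2112415/1330464) = -994*(-174)*(2112415/1330464) = 172956*(2112415/1330464) = 30446237395/110872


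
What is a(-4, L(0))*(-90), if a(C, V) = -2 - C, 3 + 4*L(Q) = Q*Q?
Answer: -180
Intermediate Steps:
L(Q) = -¾ + Q²/4 (L(Q) = -¾ + (Q*Q)/4 = -¾ + Q²/4)
a(-4, L(0))*(-90) = (-2 - 1*(-4))*(-90) = (-2 + 4)*(-90) = 2*(-90) = -180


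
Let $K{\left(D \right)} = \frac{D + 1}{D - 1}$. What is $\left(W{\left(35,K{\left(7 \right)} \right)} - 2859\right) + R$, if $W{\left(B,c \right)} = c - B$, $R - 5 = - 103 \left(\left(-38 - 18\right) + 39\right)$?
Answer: $- \frac{3410}{3} \approx -1136.7$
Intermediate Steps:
$K{\left(D \right)} = \frac{1 + D}{-1 + D}$
$R = 1756$ ($R = 5 - 103 \left(\left(-38 - 18\right) + 39\right) = 5 - 103 \left(-56 + 39\right) = 5 - -1751 = 5 + 1751 = 1756$)
$\left(W{\left(35,K{\left(7 \right)} \right)} - 2859\right) + R = \left(\left(\frac{1 + 7}{-1 + 7} - 35\right) - 2859\right) + 1756 = \left(\left(\frac{1}{6} \cdot 8 - 35\right) - 2859\right) + 1756 = \left(\left(\frac{4}{3} - 35\right) - 2859\right) + 1756 = \left(- \frac{101}{3} - 2859\right) + 1756 = - \frac{8678}{3} + 1756 = - \frac{3410}{3}$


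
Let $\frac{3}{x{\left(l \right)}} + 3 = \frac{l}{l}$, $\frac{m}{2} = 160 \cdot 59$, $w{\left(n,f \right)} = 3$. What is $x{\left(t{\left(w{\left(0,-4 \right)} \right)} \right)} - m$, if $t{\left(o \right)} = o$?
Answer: $- \frac{37763}{2} \approx -18882.0$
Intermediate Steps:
$m = 18880$ ($m = 2 \cdot 160 \cdot 59 = 2 \cdot 9440 = 18880$)
$x{\left(l \right)} = - \frac{3}{2}$ ($x{\left(l \right)} = \frac{3}{-3 + \frac{l}{l}} = \frac{3}{-3 + 1} = \frac{3}{-2} = 3 \left(- \frac{1}{2}\right) = - \frac{3}{2}$)
$x{\left(t{\left(w{\left(0,-4 \right)} \right)} \right)} - m = - \frac{3}{2} - 18880 = - \frac{37763}{2}$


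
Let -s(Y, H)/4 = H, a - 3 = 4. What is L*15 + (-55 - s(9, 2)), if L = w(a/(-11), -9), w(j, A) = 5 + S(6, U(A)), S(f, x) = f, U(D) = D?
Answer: 118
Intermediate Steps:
a = 7 (a = 3 + 4 = 7)
s(Y, H) = -4*H
w(j, A) = 11 (w(j, A) = 5 + 6 = 11)
L = 11
L*15 + (-55 - s(9, 2)) = 11*15 + (-55 - (-4)*2) = 165 + (-55 - 1*(-8)) = 165 + (-55 + 8) = 165 - 47 = 118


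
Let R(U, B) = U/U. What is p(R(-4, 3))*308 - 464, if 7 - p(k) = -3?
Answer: 2616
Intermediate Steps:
R(U, B) = 1
p(k) = 10 (p(k) = 7 - 1*(-3) = 7 + 3 = 10)
p(R(-4, 3))*308 - 464 = 10*308 - 464 = 3080 - 464 = 2616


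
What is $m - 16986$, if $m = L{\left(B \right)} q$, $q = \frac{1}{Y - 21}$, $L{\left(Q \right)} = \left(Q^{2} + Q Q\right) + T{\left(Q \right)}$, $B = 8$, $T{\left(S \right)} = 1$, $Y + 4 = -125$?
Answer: $- \frac{849343}{50} \approx -16987.0$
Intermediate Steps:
$Y = -129$ ($Y = -4 - 125 = -129$)
$L{\left(Q \right)} = 1 + 2 Q^{2}$ ($L{\left(Q \right)} = \left(Q^{2} + Q Q\right) + 1 = \left(Q^{2} + Q^{2}\right) + 1 = 2 Q^{2} + 1 = 1 + 2 Q^{2}$)
$q = - \frac{1}{150}$ ($q = \frac{1}{-129 - 21} = \frac{1}{-150} = - \frac{1}{150} \approx -0.0066667$)
$m = - \frac{43}{50}$ ($m = \left(1 + 2 \cdot 8^{2}\right) \left(- \frac{1}{150}\right) = \left(1 + 2 \cdot 64\right) \left(- \frac{1}{150}\right) = \left(1 + 128\right) \left(- \frac{1}{150}\right) = 129 \left(- \frac{1}{150}\right) = - \frac{43}{50} \approx -0.86$)
$m - 16986 = - \frac{43}{50} - 16986 = - \frac{849343}{50}$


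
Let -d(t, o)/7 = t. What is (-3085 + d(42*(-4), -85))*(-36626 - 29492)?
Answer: 126219262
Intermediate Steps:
d(t, o) = -7*t
(-3085 + d(42*(-4), -85))*(-36626 - 29492) = (-3085 - 294*(-4))*(-36626 - 29492) = (-3085 - 7*(-168))*(-66118) = (-3085 + 1176)*(-66118) = -1909*(-66118) = 126219262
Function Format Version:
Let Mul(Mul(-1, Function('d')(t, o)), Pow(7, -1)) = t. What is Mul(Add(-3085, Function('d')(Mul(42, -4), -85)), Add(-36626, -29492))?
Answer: 126219262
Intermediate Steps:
Function('d')(t, o) = Mul(-7, t)
Mul(Add(-3085, Function('d')(Mul(42, -4), -85)), Add(-36626, -29492)) = Mul(Add(-3085, Mul(-7, Mul(42, -4))), Add(-36626, -29492)) = Mul(Add(-3085, Mul(-7, -168)), -66118) = Mul(Add(-3085, 1176), -66118) = Mul(-1909, -66118) = 126219262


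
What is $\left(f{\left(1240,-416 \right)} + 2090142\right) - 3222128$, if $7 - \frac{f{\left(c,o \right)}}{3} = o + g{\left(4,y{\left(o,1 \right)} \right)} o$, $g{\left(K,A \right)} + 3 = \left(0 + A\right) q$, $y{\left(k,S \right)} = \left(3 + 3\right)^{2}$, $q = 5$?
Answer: $-909821$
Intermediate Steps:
$y{\left(k,S \right)} = 36$ ($y{\left(k,S \right)} = 6^{2} = 36$)
$g{\left(K,A \right)} = -3 + 5 A$ ($g{\left(K,A \right)} = -3 + \left(0 + A\right) 5 = -3 + A 5 = -3 + 5 A$)
$f{\left(c,o \right)} = 21 - 534 o$ ($f{\left(c,o \right)} = 21 - 3 \left(o + \left(-3 + 5 \cdot 36\right) o\right) = 21 - 3 \left(o + \left(-3 + 180\right) o\right) = 21 - 3 \left(o + 177 o\right) = 21 - 3 \cdot 178 o = 21 - 534 o$)
$\left(f{\left(1240,-416 \right)} + 2090142\right) - 3222128 = \left(\left(21 - -222144\right) + 2090142\right) - 3222128 = \left(\left(21 + 222144\right) + 2090142\right) - 3222128 = \left(222165 + 2090142\right) - 3222128 = 2312307 - 3222128 = -909821$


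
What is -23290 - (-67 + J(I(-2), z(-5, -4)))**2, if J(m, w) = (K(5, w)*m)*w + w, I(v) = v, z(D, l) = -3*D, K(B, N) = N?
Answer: -275294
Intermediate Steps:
J(m, w) = w + m*w**2 (J(m, w) = (w*m)*w + w = (m*w)*w + w = m*w**2 + w = w + m*w**2)
-23290 - (-67 + J(I(-2), z(-5, -4)))**2 = -23290 - (-67 + (-3*(-5))*(1 - (-6)*(-5)))**2 = -23290 - (-67 + 15*(1 - 2*15))**2 = -23290 - (-67 + 15*(1 - 30))**2 = -23290 - (-67 + 15*(-29))**2 = -23290 - (-67 - 435)**2 = -23290 - 1*(-502)**2 = -23290 - 1*252004 = -23290 - 252004 = -275294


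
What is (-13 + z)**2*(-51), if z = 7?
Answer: -1836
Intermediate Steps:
(-13 + z)**2*(-51) = (-13 + 7)**2*(-51) = (-6)**2*(-51) = 36*(-51) = -1836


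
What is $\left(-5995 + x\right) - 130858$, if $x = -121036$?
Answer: $-257889$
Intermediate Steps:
$\left(-5995 + x\right) - 130858 = \left(-5995 - 121036\right) - 130858 = -127031 - 130858 = -257889$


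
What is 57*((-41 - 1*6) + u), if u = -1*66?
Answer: -6441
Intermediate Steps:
u = -66
57*((-41 - 1*6) + u) = 57*((-41 - 1*6) - 66) = 57*((-41 - 6) - 66) = 57*(-47 - 66) = 57*(-113) = -6441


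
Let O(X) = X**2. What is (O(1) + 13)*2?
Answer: 28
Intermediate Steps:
(O(1) + 13)*2 = (1**2 + 13)*2 = (1 + 13)*2 = 14*2 = 28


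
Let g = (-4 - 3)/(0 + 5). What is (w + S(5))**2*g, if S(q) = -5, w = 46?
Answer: -11767/5 ≈ -2353.4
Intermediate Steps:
g = -7/5 ≈ -1.4000
(w + S(5))**2*g = (46 - 5)**2*(-7/5) = 41**2*(-7/5) = 1681*(-7/5) = -11767/5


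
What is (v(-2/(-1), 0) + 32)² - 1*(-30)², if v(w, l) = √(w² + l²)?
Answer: 256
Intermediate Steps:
v(w, l) = √(l² + w²)
(v(-2/(-1), 0) + 32)² - 1*(-30)² = (√(0² + (-2/(-1))²) + 32)² - 1*(-30)² = (√(0 + (-2*(-1))²) + 32)² - 1*900 = (√(0 + 2²) + 32)² - 900 = (√(0 + 4) + 32)² - 900 = (√4 + 32)² - 900 = (2 + 32)² - 900 = 34² - 900 = 1156 - 900 = 256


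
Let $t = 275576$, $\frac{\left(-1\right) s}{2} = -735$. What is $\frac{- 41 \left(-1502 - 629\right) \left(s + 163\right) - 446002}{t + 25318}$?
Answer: $\frac{142230841}{300894} \approx 472.69$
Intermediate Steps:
$s = 1470$ ($s = \left(-2\right) \left(-735\right) = 1470$)
$\frac{- 41 \left(-1502 - 629\right) \left(s + 163\right) - 446002}{t + 25318} = \frac{- 41 \left(-1502 - 629\right) \left(1470 + 163\right) - 446002}{275576 + 25318} = \frac{- 41 \left(\left(-2131\right) 1633\right) - 446002}{300894} = \left(\left(-41\right) \left(-3479923\right) - 446002\right) \frac{1}{300894} = \left(142676843 - 446002\right) \frac{1}{300894} = 142230841 \cdot \frac{1}{300894} = \frac{142230841}{300894}$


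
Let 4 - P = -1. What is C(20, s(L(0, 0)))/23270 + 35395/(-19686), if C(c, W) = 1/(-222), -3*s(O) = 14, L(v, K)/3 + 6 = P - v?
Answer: -30474744331/16949449140 ≈ -1.7980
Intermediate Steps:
P = 5 (P = 4 - 1*(-1) = 4 + 1 = 5)
L(v, K) = -3 - 3*v (L(v, K) = -18 + 3*(5 - v) = -18 + (15 - 3*v) = -3 - 3*v)
s(O) = -14/3 (s(O) = -1/3*14 = -14/3)
C(c, W) = -1/222
C(20, s(L(0, 0)))/23270 + 35395/(-19686) = -1/222/23270 + 35395/(-19686) = -1/222*1/23270 + 35395*(-1/19686) = -1/5165940 - 35395/19686 = -30474744331/16949449140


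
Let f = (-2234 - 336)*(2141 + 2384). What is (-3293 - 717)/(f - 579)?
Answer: 4010/11629829 ≈ 0.00034480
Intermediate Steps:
f = -11629250 (f = -2570*4525 = -11629250)
(-3293 - 717)/(f - 579) = (-3293 - 717)/(-11629250 - 579) = -4010/(-11629829) = -4010*(-1/11629829) = 4010/11629829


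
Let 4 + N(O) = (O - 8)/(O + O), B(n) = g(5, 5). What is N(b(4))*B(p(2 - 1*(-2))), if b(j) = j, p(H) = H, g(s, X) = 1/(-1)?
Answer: 9/2 ≈ 4.5000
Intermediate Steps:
g(s, X) = -1
B(n) = -1
N(O) = -4 + (-8 + O)/(2*O) (N(O) = -4 + (O - 8)/(O + O) = -4 + (-8 + O)/((2*O)) = -4 + (-8 + O)*(1/(2*O)) = -4 + (-8 + O)/(2*O))
N(b(4))*B(p(2 - 1*(-2))) = (-7/2 - 4/4)*(-1) = (-7/2 - 4*¼)*(-1) = (-7/2 - 1)*(-1) = -9/2*(-1) = 9/2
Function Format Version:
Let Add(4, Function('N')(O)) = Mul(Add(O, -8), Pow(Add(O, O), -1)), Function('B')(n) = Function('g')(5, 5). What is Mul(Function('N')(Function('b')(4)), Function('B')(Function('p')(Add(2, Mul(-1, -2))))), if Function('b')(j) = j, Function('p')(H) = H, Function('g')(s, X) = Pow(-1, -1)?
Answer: Rational(9, 2) ≈ 4.5000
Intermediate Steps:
Function('g')(s, X) = -1
Function('B')(n) = -1
Function('N')(O) = Add(-4, Mul(Rational(1, 2), Pow(O, -1), Add(-8, O))) (Function('N')(O) = Add(-4, Mul(Add(O, -8), Pow(Add(O, O), -1))) = Add(-4, Mul(Add(-8, O), Pow(Mul(2, O), -1))) = Add(-4, Mul(Add(-8, O), Mul(Rational(1, 2), Pow(O, -1)))) = Add(-4, Mul(Rational(1, 2), Pow(O, -1), Add(-8, O))))
Mul(Function('N')(Function('b')(4)), Function('B')(Function('p')(Add(2, Mul(-1, -2))))) = Mul(Add(Rational(-7, 2), Mul(-4, Pow(4, -1))), -1) = Mul(Add(Rational(-7, 2), Mul(-4, Rational(1, 4))), -1) = Mul(Add(Rational(-7, 2), -1), -1) = Mul(Rational(-9, 2), -1) = Rational(9, 2)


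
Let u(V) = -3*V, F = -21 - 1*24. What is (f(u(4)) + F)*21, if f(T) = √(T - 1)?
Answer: -945 + 21*I*√13 ≈ -945.0 + 75.717*I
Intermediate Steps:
F = -45 (F = -21 - 24 = -45)
f(T) = √(-1 + T)
(f(u(4)) + F)*21 = (√(-1 - 3*4) - 45)*21 = (√(-1 - 12) - 45)*21 = (√(-13) - 45)*21 = (I*√13 - 45)*21 = (-45 + I*√13)*21 = -945 + 21*I*√13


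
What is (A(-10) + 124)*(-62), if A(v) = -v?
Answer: -8308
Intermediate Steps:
(A(-10) + 124)*(-62) = (-1*(-10) + 124)*(-62) = (10 + 124)*(-62) = 134*(-62) = -8308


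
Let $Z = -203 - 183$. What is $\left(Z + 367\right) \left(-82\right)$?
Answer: $1558$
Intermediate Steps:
$Z = -386$ ($Z = -203 - 183 = -386$)
$\left(Z + 367\right) \left(-82\right) = \left(-386 + 367\right) \left(-82\right) = \left(-19\right) \left(-82\right) = 1558$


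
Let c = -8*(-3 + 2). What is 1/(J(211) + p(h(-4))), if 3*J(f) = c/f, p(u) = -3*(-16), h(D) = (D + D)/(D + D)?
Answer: 633/30392 ≈ 0.020828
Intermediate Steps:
h(D) = 1 (h(D) = (2*D)/((2*D)) = (2*D)*(1/(2*D)) = 1)
c = 8 (c = -8*(-1) = 8)
p(u) = 48
J(f) = 8/(3*f) (J(f) = (8/f)/3 = 8/(3*f))
1/(J(211) + p(h(-4))) = 1/((8/3)/211 + 48) = 1/((8/3)*(1/211) + 48) = 1/(8/633 + 48) = 1/(30392/633) = 633/30392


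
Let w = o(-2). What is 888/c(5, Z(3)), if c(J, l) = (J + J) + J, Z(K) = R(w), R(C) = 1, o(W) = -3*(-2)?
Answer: 296/5 ≈ 59.200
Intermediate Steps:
o(W) = 6
w = 6
Z(K) = 1
c(J, l) = 3*J (c(J, l) = 2*J + J = 3*J)
888/c(5, Z(3)) = 888/((3*5)) = 888/15 = 888*(1/15) = 296/5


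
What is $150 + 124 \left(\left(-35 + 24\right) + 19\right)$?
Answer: $1142$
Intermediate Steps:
$150 + 124 \left(\left(-35 + 24\right) + 19\right) = 150 + 124 \left(-11 + 19\right) = 150 + 124 \cdot 8 = 150 + 992 = 1142$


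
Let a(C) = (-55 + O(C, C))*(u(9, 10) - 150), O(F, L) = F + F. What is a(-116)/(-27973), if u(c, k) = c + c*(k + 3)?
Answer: -6888/27973 ≈ -0.24624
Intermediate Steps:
O(F, L) = 2*F
u(c, k) = c + c*(3 + k)
a(C) = 1320 - 48*C (a(C) = (-55 + 2*C)*(9*(4 + 10) - 150) = (-55 + 2*C)*(9*14 - 150) = (-55 + 2*C)*(126 - 150) = (-55 + 2*C)*(-24) = 1320 - 48*C)
a(-116)/(-27973) = (1320 - 48*(-116))/(-27973) = (1320 + 5568)*(-1/27973) = 6888*(-1/27973) = -6888/27973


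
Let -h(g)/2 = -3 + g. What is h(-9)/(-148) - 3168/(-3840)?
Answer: 981/1480 ≈ 0.66284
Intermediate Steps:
h(g) = 6 - 2*g (h(g) = -2*(-3 + g) = 6 - 2*g)
h(-9)/(-148) - 3168/(-3840) = (6 - 2*(-9))/(-148) - 3168/(-3840) = (6 + 18)*(-1/148) - 3168*(-1/3840) = 24*(-1/148) + 33/40 = -6/37 + 33/40 = 981/1480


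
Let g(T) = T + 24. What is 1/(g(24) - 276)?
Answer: -1/228 ≈ -0.0043860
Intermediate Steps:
g(T) = 24 + T
1/(g(24) - 276) = 1/((24 + 24) - 276) = 1/(48 - 276) = 1/(-228) = -1/228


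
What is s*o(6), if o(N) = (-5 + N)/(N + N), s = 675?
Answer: 225/4 ≈ 56.250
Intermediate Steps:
o(N) = (-5 + N)/(2*N) (o(N) = (-5 + N)/((2*N)) = (-5 + N)*(1/(2*N)) = (-5 + N)/(2*N))
s*o(6) = 675*((1/2)*(-5 + 6)/6) = 675*((1/2)*(1/6)*1) = 675*(1/12) = 225/4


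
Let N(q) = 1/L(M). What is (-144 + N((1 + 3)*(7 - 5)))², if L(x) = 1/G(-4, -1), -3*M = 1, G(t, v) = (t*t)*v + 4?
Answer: 24336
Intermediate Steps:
G(t, v) = 4 + v*t² (G(t, v) = t²*v + 4 = v*t² + 4 = 4 + v*t²)
M = -⅓ (M = -⅓*1 = -⅓ ≈ -0.33333)
L(x) = -1/12 (L(x) = 1/(4 - 1*(-4)²) = 1/(4 - 1*16) = 1/(4 - 16) = 1/(-12) = -1/12)
N(q) = -12 (N(q) = 1/(-1/12) = -12)
(-144 + N((1 + 3)*(7 - 5)))² = (-144 - 12)² = (-156)² = 24336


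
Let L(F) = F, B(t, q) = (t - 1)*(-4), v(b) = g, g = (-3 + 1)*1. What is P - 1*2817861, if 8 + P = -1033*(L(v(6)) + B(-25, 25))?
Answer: -2923235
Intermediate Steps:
g = -2 (g = -2*1 = -2)
v(b) = -2
B(t, q) = 4 - 4*t (B(t, q) = (-1 + t)*(-4) = 4 - 4*t)
P = -105374 (P = -8 - 1033*(-2 + (4 - 4*(-25))) = -8 - 1033*(-2 + (4 + 100)) = -8 - 1033*(-2 + 104) = -8 - 1033*102 = -8 - 105366 = -105374)
P - 1*2817861 = -105374 - 1*2817861 = -105374 - 2817861 = -2923235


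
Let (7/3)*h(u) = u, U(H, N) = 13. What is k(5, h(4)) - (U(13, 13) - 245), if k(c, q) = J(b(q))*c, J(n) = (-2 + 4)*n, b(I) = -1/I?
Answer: 1357/6 ≈ 226.17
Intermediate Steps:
h(u) = 3*u/7
J(n) = 2*n
k(c, q) = -2*c/q (k(c, q) = (2*(-1/q))*c = (-2/q)*c = -2*c/q)
k(5, h(4)) - (U(13, 13) - 245) = -2*5/(3/7)*4 - (13 - 245) = -2*5/12/7 - 1*(-232) = -2*5*7/12 + 232 = -35/6 + 232 = 1357/6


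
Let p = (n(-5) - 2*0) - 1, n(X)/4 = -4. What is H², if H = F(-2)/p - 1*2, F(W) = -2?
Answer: 1024/289 ≈ 3.5433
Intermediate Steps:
n(X) = -16 (n(X) = 4*(-4) = -16)
p = -17 (p = (-16 - 2*0) - 1 = (-16 + 0) - 1 = -16 - 1 = -17)
H = -32/17 (H = -2/(-17) - 1*2 = -2*(-1/17) - 2 = 2/17 - 2 = -32/17 ≈ -1.8824)
H² = (-32/17)² = 1024/289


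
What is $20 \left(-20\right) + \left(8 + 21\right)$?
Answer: $-371$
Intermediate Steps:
$20 \left(-20\right) + \left(8 + 21\right) = -400 + 29 = -371$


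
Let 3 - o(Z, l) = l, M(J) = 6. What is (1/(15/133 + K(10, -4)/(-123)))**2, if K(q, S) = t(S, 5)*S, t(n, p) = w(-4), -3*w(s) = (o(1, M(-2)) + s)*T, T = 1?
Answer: 2408551929/85729081 ≈ 28.095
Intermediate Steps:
o(Z, l) = 3 - l
w(s) = 1 - s/3 (w(s) = -((3 - 1*6) + s)/3 = -((3 - 6) + s)/3 = -(-3 + s)/3 = 1 - s/3)
t(n, p) = 7/3 (t(n, p) = 1 - 1/3*(-4) = 1 + 4/3 = 7/3)
K(q, S) = 7*S/3
(1/(15/133 + K(10, -4)/(-123)))**2 = (1/(15/133 + ((7/3)*(-4))/(-123)))**2 = (1/(15*(1/133) - 28/3*(-1/123)))**2 = (1/(15/133 + 28/369))**2 = (1/(9259/49077))**2 = (49077/9259)**2 = 2408551929/85729081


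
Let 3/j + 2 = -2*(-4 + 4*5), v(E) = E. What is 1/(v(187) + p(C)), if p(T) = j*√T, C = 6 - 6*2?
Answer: 108086/20212109 + 51*I*√6/20212109 ≈ 0.0053476 + 6.1806e-6*I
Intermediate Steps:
C = -6 (C = 6 - 12 = -6)
j = -3/34 (j = 3/(-2 - 2*(-4 + 4*5)) = 3/(-2 - 2*(-4 + 20)) = 3/(-2 - 2*16) = 3/(-2 - 32) = 3/(-34) = 3*(-1/34) = -3/34 ≈ -0.088235)
p(T) = -3*√T/34
1/(v(187) + p(C)) = 1/(187 - 3*I*√6/34)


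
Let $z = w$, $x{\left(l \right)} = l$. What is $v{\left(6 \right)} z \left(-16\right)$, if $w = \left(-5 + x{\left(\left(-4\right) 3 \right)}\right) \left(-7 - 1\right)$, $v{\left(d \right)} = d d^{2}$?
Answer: $-470016$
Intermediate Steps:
$v{\left(d \right)} = d^{3}$
$w = 136$ ($w = \left(-5 - 12\right) \left(-7 - 1\right) = \left(-5 - 12\right) \left(-8\right) = \left(-17\right) \left(-8\right) = 136$)
$z = 136$
$v{\left(6 \right)} z \left(-16\right) = 6^{3} \cdot 136 \left(-16\right) = 216 \cdot 136 \left(-16\right) = 29376 \left(-16\right) = -470016$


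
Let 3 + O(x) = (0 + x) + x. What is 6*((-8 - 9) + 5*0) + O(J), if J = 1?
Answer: -103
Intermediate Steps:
O(x) = -3 + 2*x (O(x) = -3 + ((0 + x) + x) = -3 + (x + x) = -3 + 2*x)
6*((-8 - 9) + 5*0) + O(J) = 6*((-8 - 9) + 5*0) + (-3 + 2*1) = 6*(-17 + 0) + (-3 + 2) = 6*(-17) - 1 = -102 - 1 = -103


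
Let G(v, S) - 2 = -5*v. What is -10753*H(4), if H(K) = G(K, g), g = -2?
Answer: 193554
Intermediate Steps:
G(v, S) = 2 - 5*v
H(K) = 2 - 5*K
-10753*H(4) = -10753*(2 - 5*4) = -10753*(2 - 20) = -10753*(-18) = 193554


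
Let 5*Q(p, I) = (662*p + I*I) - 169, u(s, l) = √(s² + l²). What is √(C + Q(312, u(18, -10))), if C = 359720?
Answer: √10026995/5 ≈ 633.31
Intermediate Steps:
u(s, l) = √(l² + s²)
Q(p, I) = -169/5 + I²/5 + 662*p/5 (Q(p, I) = ((662*p + I*I) - 169)/5 = ((662*p + I²) - 169)/5 = ((I² + 662*p) - 169)/5 = (-169 + I² + 662*p)/5 = -169/5 + I²/5 + 662*p/5)
√(C + Q(312, u(18, -10))) = √(359720 + (-169/5 + (√((-10)² + 18²))²/5 + (662/5)*312)) = √(359720 + (-169/5 + (√(100 + 324))²/5 + 206544/5)) = √(359720 + (-169/5 + (√424)²/5 + 206544/5)) = √(359720 + (-169/5 + (2*√106)²/5 + 206544/5)) = √(359720 + (-169/5 + (⅕)*424 + 206544/5)) = √(359720 + (-169/5 + 424/5 + 206544/5)) = √(359720 + 206799/5) = √(2005399/5) = √10026995/5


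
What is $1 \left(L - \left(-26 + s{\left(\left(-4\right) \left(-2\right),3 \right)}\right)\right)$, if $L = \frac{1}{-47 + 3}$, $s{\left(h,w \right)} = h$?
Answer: $\frac{791}{44} \approx 17.977$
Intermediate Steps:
$L = - \frac{1}{44}$ ($L = \frac{1}{-44} = - \frac{1}{44} \approx -0.022727$)
$1 \left(L - \left(-26 + s{\left(\left(-4\right) \left(-2\right),3 \right)}\right)\right) = 1 \left(- \frac{1}{44} + \left(26 - \left(-4\right) \left(-2\right)\right)\right) = 1 \left(- \frac{1}{44} + \left(26 - 8\right)\right) = 1 \left(- \frac{1}{44} + 18\right) = 1 \cdot \frac{791}{44} = \frac{791}{44}$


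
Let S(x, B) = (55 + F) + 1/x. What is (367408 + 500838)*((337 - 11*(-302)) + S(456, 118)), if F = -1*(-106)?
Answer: 756207970283/228 ≈ 3.3167e+9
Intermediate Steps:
F = 106
S(x, B) = 161 + 1/x (S(x, B) = (55 + 106) + 1/x = 161 + 1/x)
(367408 + 500838)*((337 - 11*(-302)) + S(456, 118)) = (367408 + 500838)*((337 - 11*(-302)) + (161 + 1/456)) = 868246*((337 + 3322) + (161 + 1/456)) = 868246*(3659 + 73417/456) = 868246*(1741921/456) = 756207970283/228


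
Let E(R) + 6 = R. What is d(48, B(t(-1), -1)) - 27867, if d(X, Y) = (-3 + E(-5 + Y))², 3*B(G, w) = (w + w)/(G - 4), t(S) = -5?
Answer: -20173667/729 ≈ -27673.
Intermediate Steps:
E(R) = -6 + R
B(G, w) = 2*w/(3*(-4 + G)) (B(G, w) = ((w + w)/(G - 4))/3 = ((2*w)/(-4 + G))/3 = (2*w/(-4 + G))/3 = 2*w/(3*(-4 + G)))
d(X, Y) = (-14 + Y)² (d(X, Y) = (-3 + (-6 + (-5 + Y)))² = (-3 + (-11 + Y))² = (-14 + Y)²)
d(48, B(t(-1), -1)) - 27867 = (-14 + (⅔)*(-1)/(-4 - 5))² - 27867 = (-14 + (⅔)*(-1)/(-9))² - 27867 = (-14 + (⅔)*(-1)*(-⅑))² - 27867 = (-14 + 2/27)² - 27867 = (-376/27)² - 27867 = 141376/729 - 27867 = -20173667/729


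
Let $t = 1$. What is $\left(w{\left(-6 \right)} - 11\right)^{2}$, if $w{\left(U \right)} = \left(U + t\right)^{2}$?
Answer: $196$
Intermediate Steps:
$w{\left(U \right)} = \left(1 + U\right)^{2}$ ($w{\left(U \right)} = \left(U + 1\right)^{2} = \left(1 + U\right)^{2}$)
$\left(w{\left(-6 \right)} - 11\right)^{2} = \left(\left(1 - 6\right)^{2} - 11\right)^{2} = \left(\left(-5\right)^{2} - 11\right)^{2} = \left(25 - 11\right)^{2} = 14^{2} = 196$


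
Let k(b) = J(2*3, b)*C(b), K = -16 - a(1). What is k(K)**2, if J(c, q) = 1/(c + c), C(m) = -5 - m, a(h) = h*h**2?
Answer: 1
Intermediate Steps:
a(h) = h**3
J(c, q) = 1/(2*c)
K = -17 (K = -16 - 1*1**3 = -16 - 1*1 = -16 - 1 = -17)
k(b) = -5/12 - b/12 (k(b) = (1/(2*((2*3))))*(-5 - b) = ((1/2)/6)*(-5 - b) = ((1/2)*(1/6))*(-5 - b) = (-5 - b)/12 = -5/12 - b/12)
k(K)**2 = (-5/12 - 1/12*(-17))**2 = (-5/12 + 17/12)**2 = 1**2 = 1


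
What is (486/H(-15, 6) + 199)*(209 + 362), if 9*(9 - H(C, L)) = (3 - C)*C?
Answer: 1569679/13 ≈ 1.2074e+5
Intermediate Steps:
H(C, L) = 9 - C*(3 - C)/9 (H(C, L) = 9 - (3 - C)*C/9 = 9 - C*(3 - C)/9)
(486/H(-15, 6) + 199)*(209 + 362) = (486/(9 - 1/3*(-15) + (1/9)*(-15)**2) + 199)*(209 + 362) = (486/(9 + 5 + (1/9)*225) + 199)*571 = (486/(9 + 5 + 25) + 199)*571 = (486/39 + 199)*571 = (486*(1/39) + 199)*571 = (162/13 + 199)*571 = (2749/13)*571 = 1569679/13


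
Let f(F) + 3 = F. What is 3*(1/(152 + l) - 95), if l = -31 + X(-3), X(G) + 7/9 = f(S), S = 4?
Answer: -310908/1091 ≈ -284.98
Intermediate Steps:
f(F) = -3 + F
X(G) = 2/9 (X(G) = -7/9 + (-3 + 4) = -7/9 + 1 = 2/9)
l = -277/9 (l = -31 + 2/9 = -277/9 ≈ -30.778)
3*(1/(152 + l) - 95) = 3*(1/(152 - 277/9) - 95) = 3*(1/(1091/9) - 95) = 3*(9/1091 - 95) = 3*(-103636/1091) = -310908/1091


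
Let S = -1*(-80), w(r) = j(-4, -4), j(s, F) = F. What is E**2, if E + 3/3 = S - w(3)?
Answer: 6889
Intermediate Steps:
w(r) = -4
S = 80
E = 83 (E = -1 + (80 - 1*(-4)) = -1 + (80 + 4) = -1 + 84 = 83)
E**2 = 83**2 = 6889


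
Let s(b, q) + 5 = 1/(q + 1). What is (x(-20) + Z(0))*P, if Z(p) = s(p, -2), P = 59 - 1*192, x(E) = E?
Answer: 3458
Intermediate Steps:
s(b, q) = -5 + 1/(1 + q) (s(b, q) = -5 + 1/(q + 1) = -5 + 1/(1 + q))
P = -133 (P = 59 - 192 = -133)
Z(p) = -6 (Z(p) = (-4 - 5*(-2))/(1 - 2) = (-4 + 10)/(-1) = -1*6 = -6)
(x(-20) + Z(0))*P = (-20 - 6)*(-133) = -26*(-133) = 3458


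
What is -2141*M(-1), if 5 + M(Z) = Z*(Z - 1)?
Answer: 6423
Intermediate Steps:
M(Z) = -5 + Z*(-1 + Z) (M(Z) = -5 + Z*(Z - 1) = -5 + Z*(-1 + Z))
-2141*M(-1) = -2141*(-5 + (-1)**2 - 1*(-1)) = -2141*(-5 + 1 + 1) = -2141*(-3) = 6423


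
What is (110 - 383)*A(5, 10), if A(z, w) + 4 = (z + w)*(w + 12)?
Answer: -88998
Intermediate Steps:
A(z, w) = -4 + (12 + w)*(w + z) (A(z, w) = -4 + (z + w)*(w + 12) = -4 + (w + z)*(12 + w) = -4 + (12 + w)*(w + z))
(110 - 383)*A(5, 10) = (110 - 383)*(-4 + 10² + 12*10 + 12*5 + 10*5) = -273*(-4 + 100 + 120 + 60 + 50) = -273*326 = -88998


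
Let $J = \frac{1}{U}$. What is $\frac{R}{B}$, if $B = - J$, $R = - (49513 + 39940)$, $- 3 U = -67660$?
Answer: $\frac{6052389980}{3} \approx 2.0175 \cdot 10^{9}$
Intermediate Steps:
$U = \frac{67660}{3}$ ($U = \left(- \frac{1}{3}\right) \left(-67660\right) = \frac{67660}{3} \approx 22553.0$)
$J = \frac{3}{67660}$ ($J = \frac{1}{\frac{67660}{3}} = \frac{3}{67660} \approx 4.4339 \cdot 10^{-5}$)
$R = -89453$ ($R = \left(-1\right) 89453 = -89453$)
$B = - \frac{3}{67660}$ ($B = \left(-1\right) \frac{3}{67660} = - \frac{3}{67660} \approx -4.4339 \cdot 10^{-5}$)
$\frac{R}{B} = - \frac{89453}{- \frac{3}{67660}} = \left(-89453\right) \left(- \frac{67660}{3}\right) = \frac{6052389980}{3}$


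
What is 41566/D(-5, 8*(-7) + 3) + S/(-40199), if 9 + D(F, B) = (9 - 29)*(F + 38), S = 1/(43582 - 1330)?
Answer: -23533119453479/378762857004 ≈ -62.132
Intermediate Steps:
S = 1/42252 ≈ 2.3668e-5
D(F, B) = -769 - 20*F (D(F, B) = -9 + (9 - 29)*(F + 38) = -9 - 20*(38 + F) = -9 + (-760 - 20*F) = -769 - 20*F)
41566/D(-5, 8*(-7) + 3) + S/(-40199) = 41566/(-769 - 20*(-5)) + (1/42252)/(-40199) = 41566/(-769 + 100) + (1/42252)*(-1/40199) = 41566/(-669) - 1/1698488148 = 41566*(-1/669) - 1/1698488148 = -41566/669 - 1/1698488148 = -23533119453479/378762857004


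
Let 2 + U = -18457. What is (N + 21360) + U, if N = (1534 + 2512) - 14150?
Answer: -7203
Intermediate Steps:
U = -18459 (U = -2 - 18457 = -18459)
N = -10104 (N = 4046 - 14150 = -10104)
(N + 21360) + U = (-10104 + 21360) - 18459 = 11256 - 18459 = -7203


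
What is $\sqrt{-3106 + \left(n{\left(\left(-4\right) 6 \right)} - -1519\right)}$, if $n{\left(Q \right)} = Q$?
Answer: $3 i \sqrt{179} \approx 40.137 i$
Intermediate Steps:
$\sqrt{-3106 + \left(n{\left(\left(-4\right) 6 \right)} - -1519\right)} = \sqrt{-3106 - -1495} = \sqrt{-3106 + \left(-24 + 1519\right)} = \sqrt{-3106 + 1495} = \sqrt{-1611} = 3 i \sqrt{179}$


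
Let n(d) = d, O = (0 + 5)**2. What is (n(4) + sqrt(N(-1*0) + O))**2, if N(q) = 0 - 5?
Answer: 36 + 16*sqrt(5) ≈ 71.777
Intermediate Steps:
O = 25 (O = 5**2 = 25)
N(q) = -5
(n(4) + sqrt(N(-1*0) + O))**2 = (4 + sqrt(-5 + 25))**2 = (4 + sqrt(20))**2 = (4 + 2*sqrt(5))**2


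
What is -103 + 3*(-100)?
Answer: -403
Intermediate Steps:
-103 + 3*(-100) = -103 - 300 = -403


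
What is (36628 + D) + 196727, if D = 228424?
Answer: 461779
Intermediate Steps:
(36628 + D) + 196727 = (36628 + 228424) + 196727 = 265052 + 196727 = 461779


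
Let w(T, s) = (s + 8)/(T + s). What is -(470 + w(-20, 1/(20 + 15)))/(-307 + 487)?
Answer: -328249/125820 ≈ -2.6089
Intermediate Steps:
w(T, s) = (8 + s)/(T + s)
-(470 + w(-20, 1/(20 + 15)))/(-307 + 487) = -(470 + (8 + 1/(20 + 15))/(-20 + 1/(20 + 15)))/(-307 + 487) = -(470 + (8 + 1/35)/(-20 + 1/35))/180 = -(470 + (281/35)/(-699/35))/180 = -(470 - 35/699*281/35)/180 = -(470 - 281/699)/180 = -328249/(699*180) = -1*328249/125820 = -328249/125820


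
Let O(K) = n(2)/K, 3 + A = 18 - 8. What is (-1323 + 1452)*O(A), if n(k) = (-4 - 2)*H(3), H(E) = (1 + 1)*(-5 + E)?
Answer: 3096/7 ≈ 442.29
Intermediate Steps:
A = 7 (A = -3 + (18 - 8) = -3 + 10 = 7)
H(E) = -10 + 2*E (H(E) = 2*(-5 + E) = -10 + 2*E)
n(k) = 24 (n(k) = (-4 - 2)*(-10 + 2*3) = -6*(-10 + 6) = -6*(-4) = 24)
O(K) = 24/K
(-1323 + 1452)*O(A) = (-1323 + 1452)*(24/7) = 129*(24*(1/7)) = 129*(24/7) = 3096/7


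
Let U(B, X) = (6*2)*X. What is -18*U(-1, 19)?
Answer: -4104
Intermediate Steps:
U(B, X) = 12*X
-18*U(-1, 19) = -216*19 = -18*228 = -4104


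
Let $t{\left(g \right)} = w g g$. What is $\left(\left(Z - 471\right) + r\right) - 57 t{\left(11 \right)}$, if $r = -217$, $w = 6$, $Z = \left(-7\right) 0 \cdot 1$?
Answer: $-42070$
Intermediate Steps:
$Z = 0$ ($Z = 0 \cdot 1 = 0$)
$t{\left(g \right)} = 6 g^{2}$ ($t{\left(g \right)} = 6 g g = 6 g^{2}$)
$\left(\left(Z - 471\right) + r\right) - 57 t{\left(11 \right)} = \left(\left(0 - 471\right) - 217\right) - 57 \cdot 6 \cdot 11^{2} = \left(-471 - 217\right) - 57 \cdot 6 \cdot 121 = -688 - 41382 = -42070$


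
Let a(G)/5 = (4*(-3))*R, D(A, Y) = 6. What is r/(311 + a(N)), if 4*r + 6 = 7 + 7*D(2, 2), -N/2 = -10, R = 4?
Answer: 43/284 ≈ 0.15141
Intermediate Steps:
N = 20 (N = -2*(-10) = 20)
a(G) = -240 (a(G) = 5*((4*(-3))*4) = 5*(-12*4) = 5*(-48) = -240)
r = 43/4 (r = -3/2 + (7 + 7*6)/4 = -3/2 + (7 + 42)/4 = -3/2 + (¼)*49 = -3/2 + 49/4 = 43/4 ≈ 10.750)
r/(311 + a(N)) = (43/4)/(311 - 240) = (43/4)/71 = (1/71)*(43/4) = 43/284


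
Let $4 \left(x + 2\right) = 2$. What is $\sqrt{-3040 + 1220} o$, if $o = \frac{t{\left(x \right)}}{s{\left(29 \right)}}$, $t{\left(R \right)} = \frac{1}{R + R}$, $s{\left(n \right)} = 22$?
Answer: $- \frac{i \sqrt{455}}{33} \approx - 0.64639 i$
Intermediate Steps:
$x = - \frac{3}{2}$ ($x = -2 + \frac{1}{4} \cdot 2 = -2 + \frac{1}{2} = - \frac{3}{2} \approx -1.5$)
$t{\left(R \right)} = \frac{1}{2 R}$
$o = - \frac{1}{66}$ ($o = \frac{\frac{1}{2} \frac{1}{- \frac{3}{2}}}{22} = \frac{1}{2} \left(- \frac{2}{3}\right) \frac{1}{22} = \left(- \frac{1}{3}\right) \frac{1}{22} = - \frac{1}{66} \approx -0.015152$)
$\sqrt{-3040 + 1220} o = \sqrt{-3040 + 1220} \left(- \frac{1}{66}\right) = \sqrt{-1820} \left(- \frac{1}{66}\right) = 2 i \sqrt{455} \left(- \frac{1}{66}\right) = - \frac{i \sqrt{455}}{33}$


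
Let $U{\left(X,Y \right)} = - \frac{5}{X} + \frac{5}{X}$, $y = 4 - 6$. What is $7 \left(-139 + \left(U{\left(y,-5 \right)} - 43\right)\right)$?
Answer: $-1274$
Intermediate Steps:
$y = -2$ ($y = 4 - 6 = -2$)
$U{\left(X,Y \right)} = 0$
$7 \left(-139 + \left(U{\left(y,-5 \right)} - 43\right)\right) = 7 \left(-139 + \left(0 - 43\right)\right) = 7 \left(-139 - 43\right) = 7 \left(-182\right) = -1274$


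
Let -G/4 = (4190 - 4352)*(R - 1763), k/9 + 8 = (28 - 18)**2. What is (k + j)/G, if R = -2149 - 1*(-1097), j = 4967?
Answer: -1159/364824 ≈ -0.0031769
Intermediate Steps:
k = 828 (k = -72 + 9*(28 - 18)**2 = -72 + 9*10**2 = -72 + 9*100 = -72 + 900 = 828)
R = -1052 (R = -2149 + 1097 = -1052)
G = -1824120 (G = -4*(4190 - 4352)*(-1052 - 1763) = -(-648)*(-2815) = -4*456030 = -1824120)
(k + j)/G = (828 + 4967)/(-1824120) = 5795*(-1/1824120) = -1159/364824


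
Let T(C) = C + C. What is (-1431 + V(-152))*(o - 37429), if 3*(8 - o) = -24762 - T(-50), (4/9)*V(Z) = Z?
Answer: 51772191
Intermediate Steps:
V(Z) = 9*Z/4
T(C) = 2*C
o = 24686/3 (o = 8 - (-24762 - 2*(-50))/3 = 8 - (-24762 - 1*(-100))/3 = 8 - (-24762 + 100)/3 = 8 - ⅓*(-24662) = 8 + 24662/3 = 24686/3 ≈ 8228.7)
(-1431 + V(-152))*(o - 37429) = (-1431 + (9/4)*(-152))*(24686/3 - 37429) = (-1431 - 342)*(-87601/3) = -1773*(-87601/3) = 51772191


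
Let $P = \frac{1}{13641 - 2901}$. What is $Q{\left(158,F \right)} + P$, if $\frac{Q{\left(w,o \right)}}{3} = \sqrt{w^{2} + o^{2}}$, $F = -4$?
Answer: $\frac{1}{10740} + 6 \sqrt{6245} \approx 474.15$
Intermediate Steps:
$Q{\left(w,o \right)} = 3 \sqrt{o^{2} + w^{2}}$ ($Q{\left(w,o \right)} = 3 \sqrt{w^{2} + o^{2}} = 3 \sqrt{o^{2} + w^{2}}$)
$P = \frac{1}{10740} \approx 9.311 \cdot 10^{-5}$
$Q{\left(158,F \right)} + P = 3 \sqrt{\left(-4\right)^{2} + 158^{2}} + \frac{1}{10740} = 3 \sqrt{16 + 24964} + \frac{1}{10740} = 3 \sqrt{24980} + \frac{1}{10740} = 3 \cdot 2 \sqrt{6245} + \frac{1}{10740} = 6 \sqrt{6245} + \frac{1}{10740} = \frac{1}{10740} + 6 \sqrt{6245}$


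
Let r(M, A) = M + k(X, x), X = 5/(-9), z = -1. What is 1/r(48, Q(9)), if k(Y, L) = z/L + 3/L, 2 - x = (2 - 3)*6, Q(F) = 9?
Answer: 4/193 ≈ 0.020725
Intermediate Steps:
X = -5/9 (X = 5*(-⅑) = -5/9 ≈ -0.55556)
x = 8 (x = 2 - (2 - 3)*6 = 2 - (-1)*6 = 2 - 1*(-6) = 2 + 6 = 8)
k(Y, L) = 2/L (k(Y, L) = -1/L + 3/L = 2/L)
r(M, A) = ¼ + M (r(M, A) = M + 2/8 = M + 2*(⅛) = M + ¼ = ¼ + M)
1/r(48, Q(9)) = 1/(¼ + 48) = 1/(193/4) = 4/193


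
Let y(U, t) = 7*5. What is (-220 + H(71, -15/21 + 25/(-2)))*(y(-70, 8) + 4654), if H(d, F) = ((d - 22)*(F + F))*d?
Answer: -432161685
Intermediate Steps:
y(U, t) = 35
H(d, F) = 2*F*d*(-22 + d) (H(d, F) = ((-22 + d)*(2*F))*d = (2*F*(-22 + d))*d = 2*F*d*(-22 + d))
(-220 + H(71, -15/21 + 25/(-2)))*(y(-70, 8) + 4654) = (-220 + 2*(-15/21 + 25/(-2))*71*(-22 + 71))*(35 + 4654) = (-220 + 2*(-15*1/21 + 25*(-1/2))*71*49)*4689 = (-220 + 2*(-5/7 - 25/2)*71*49)*4689 = (-220 + 2*(-185/14)*71*49)*4689 = (-220 - 91945)*4689 = -92165*4689 = -432161685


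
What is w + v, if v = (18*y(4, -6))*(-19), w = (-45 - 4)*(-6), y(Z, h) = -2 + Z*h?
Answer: 9186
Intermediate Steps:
w = 294 (w = -49*(-6) = 294)
v = 8892 (v = (18*(-2 + 4*(-6)))*(-19) = (18*(-2 - 24))*(-19) = (18*(-26))*(-19) = -468*(-19) = 8892)
w + v = 294 + 8892 = 9186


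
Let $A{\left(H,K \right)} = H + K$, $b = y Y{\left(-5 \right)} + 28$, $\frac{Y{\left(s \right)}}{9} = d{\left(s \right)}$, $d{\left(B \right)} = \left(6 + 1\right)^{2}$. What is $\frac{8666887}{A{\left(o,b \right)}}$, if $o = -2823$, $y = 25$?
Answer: $\frac{8666887}{8230} \approx 1053.1$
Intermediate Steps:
$d{\left(B \right)} = 49$ ($d{\left(B \right)} = 7^{2} = 49$)
$Y{\left(s \right)} = 441$ ($Y{\left(s \right)} = 9 \cdot 49 = 441$)
$b = 11053$ ($b = 25 \cdot 441 + 28 = 11025 + 28 = 11053$)
$\frac{8666887}{A{\left(o,b \right)}} = \frac{8666887}{-2823 + 11053} = \frac{8666887}{8230}$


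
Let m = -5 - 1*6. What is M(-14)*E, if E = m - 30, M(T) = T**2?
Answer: -8036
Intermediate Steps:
m = -11 (m = -5 - 6 = -11)
E = -41 (E = -11 - 30 = -41)
M(-14)*E = (-14)**2*(-41) = 196*(-41) = -8036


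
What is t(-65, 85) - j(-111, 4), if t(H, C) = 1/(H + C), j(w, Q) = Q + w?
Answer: 2141/20 ≈ 107.05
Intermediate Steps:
t(H, C) = 1/(C + H)
t(-65, 85) - j(-111, 4) = 1/(85 - 65) - (4 - 111) = 1/20 - 1*(-107) = 1/20 + 107 = 2141/20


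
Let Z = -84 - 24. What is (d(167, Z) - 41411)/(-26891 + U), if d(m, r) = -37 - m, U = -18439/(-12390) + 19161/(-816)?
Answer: 70122939600/45349470401 ≈ 1.5463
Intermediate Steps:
U = -37059761/1685040 (U = -18439*(-1/12390) + 19161*(-1/816) = 18439/12390 - 6387/272 = -37059761/1685040 ≈ -21.993)
Z = -108
(d(167, Z) - 41411)/(-26891 + U) = ((-37 - 1*167) - 41411)/(-26891 - 37059761/1685040) = ((-37 - 167) - 41411)/(-45349470401/1685040) = (-204 - 41411)*(-1685040/45349470401) = -41615*(-1685040/45349470401) = 70122939600/45349470401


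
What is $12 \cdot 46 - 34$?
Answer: $518$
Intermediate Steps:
$12 \cdot 46 - 34 = 552 - 34 = 518$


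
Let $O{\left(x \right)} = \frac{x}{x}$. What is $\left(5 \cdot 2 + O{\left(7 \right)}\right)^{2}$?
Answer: $121$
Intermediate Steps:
$O{\left(x \right)} = 1$
$\left(5 \cdot 2 + O{\left(7 \right)}\right)^{2} = \left(5 \cdot 2 + 1\right)^{2} = \left(10 + 1\right)^{2} = 11^{2} = 121$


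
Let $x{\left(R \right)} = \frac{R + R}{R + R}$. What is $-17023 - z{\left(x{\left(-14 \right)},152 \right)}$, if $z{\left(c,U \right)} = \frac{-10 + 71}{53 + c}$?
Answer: $- \frac{919303}{54} \approx -17024.0$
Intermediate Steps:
$x{\left(R \right)} = 1$ ($x{\left(R \right)} = \frac{2 R}{2 R} = 2 R \frac{1}{2 R} = 1$)
$z{\left(c,U \right)} = \frac{61}{53 + c}$
$-17023 - z{\left(x{\left(-14 \right)},152 \right)} = -17023 - \frac{61}{53 + 1} = -17023 - \frac{61}{54} = - \frac{919303}{54}$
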